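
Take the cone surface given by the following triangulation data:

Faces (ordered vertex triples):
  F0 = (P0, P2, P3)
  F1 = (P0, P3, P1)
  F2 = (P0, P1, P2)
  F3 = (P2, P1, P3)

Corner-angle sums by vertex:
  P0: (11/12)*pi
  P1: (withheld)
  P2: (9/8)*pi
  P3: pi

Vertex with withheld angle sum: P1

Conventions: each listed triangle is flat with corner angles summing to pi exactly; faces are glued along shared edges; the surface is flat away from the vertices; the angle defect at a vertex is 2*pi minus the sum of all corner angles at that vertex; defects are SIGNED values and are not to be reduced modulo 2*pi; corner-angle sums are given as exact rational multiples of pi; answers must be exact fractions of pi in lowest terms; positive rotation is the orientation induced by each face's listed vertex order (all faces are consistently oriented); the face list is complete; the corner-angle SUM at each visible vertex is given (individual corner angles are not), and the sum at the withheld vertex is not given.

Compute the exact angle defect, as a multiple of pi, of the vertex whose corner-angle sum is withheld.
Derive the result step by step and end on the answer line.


V = 4, E = 6, F = 4; chi = V - E + F = 2
Gauss-Bonnet: total defect = 2*pi*chi = 4*pi; visible defects sum to (71/24)*pi

Answer: defect(P1) = (25/24)*pi


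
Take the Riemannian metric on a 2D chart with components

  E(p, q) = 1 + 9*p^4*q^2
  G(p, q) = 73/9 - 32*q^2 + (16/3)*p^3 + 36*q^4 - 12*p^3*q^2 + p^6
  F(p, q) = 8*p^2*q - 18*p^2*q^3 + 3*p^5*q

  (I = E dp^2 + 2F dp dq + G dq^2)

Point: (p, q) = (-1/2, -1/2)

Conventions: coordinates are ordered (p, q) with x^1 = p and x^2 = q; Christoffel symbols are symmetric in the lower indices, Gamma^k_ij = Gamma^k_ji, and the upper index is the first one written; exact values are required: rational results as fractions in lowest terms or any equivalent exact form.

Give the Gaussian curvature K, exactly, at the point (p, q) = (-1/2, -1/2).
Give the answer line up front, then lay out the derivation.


Answer: K = 699840/410881

E = 73/64, F = -25/64, G = 1201/576, EG - F^2 = 641/288 at the point
E_p = -9/8, E_q = -9/16, F_p = 41/32, F_q = -47/32, G_p = 25/16, G_q = 25/2
E_qq = 9/8, F_pq = 103/16, G_pp = -41/8
Compute both Brioschi determinants and normalise by (EG - F^2)^2.
M1 = [[-E_qq/2 + F_pq - G_pp/2, E_p/2, F_p - E_q/2], [F_q - G_p/2, E, F], [G_q/2, F, G]] = [[135/16, -9/16, 25/16], [-9/4, 73/64, -25/64], [25/4, -25/64, 1201/576]]; det M1 = 3967/512
M2 = [[0, E_q/2, G_p/2], [E_q/2, E, F], [G_p/2, F, G]] = [[0, -9/32, 25/32], [-9/32, 73/64, -25/64], [25/32, -25/64, 1201/576]]; det M2 = -353/512
det M1 - det M2 = 135/16; K = 135/16 / (641/288)^2 = 699840/410881


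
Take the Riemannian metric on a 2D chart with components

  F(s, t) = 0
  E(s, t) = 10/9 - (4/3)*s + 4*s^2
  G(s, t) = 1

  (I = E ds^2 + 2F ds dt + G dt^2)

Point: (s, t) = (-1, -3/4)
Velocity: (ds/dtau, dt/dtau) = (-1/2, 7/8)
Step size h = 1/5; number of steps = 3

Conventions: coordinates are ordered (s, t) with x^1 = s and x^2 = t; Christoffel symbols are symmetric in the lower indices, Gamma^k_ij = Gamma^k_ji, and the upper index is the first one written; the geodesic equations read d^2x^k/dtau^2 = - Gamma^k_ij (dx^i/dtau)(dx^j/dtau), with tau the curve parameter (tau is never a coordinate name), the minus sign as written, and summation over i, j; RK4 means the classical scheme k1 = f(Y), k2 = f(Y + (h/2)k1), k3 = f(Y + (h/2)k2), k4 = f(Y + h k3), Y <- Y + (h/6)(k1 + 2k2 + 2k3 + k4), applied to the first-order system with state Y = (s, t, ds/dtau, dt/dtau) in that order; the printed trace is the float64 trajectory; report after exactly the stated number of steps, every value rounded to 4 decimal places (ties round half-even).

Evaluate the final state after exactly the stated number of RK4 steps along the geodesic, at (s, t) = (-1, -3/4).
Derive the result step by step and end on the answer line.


f(Y) = (ds/dtau, dt/dtau, -Gamma^s_ij Y'^i Y'^j, -Gamma^t_ij Y'^i Y'^j) with the Gammas evaluated at the stage position; h = 0.200000; intermediate values shown to 6 dp
step 0: s = -1.0000, t = -0.7500, ds/dtau = -0.5000, dt/dtau = 0.8750
step 1:
  k1: at (s, t) = (-1.000000, -0.750000), (ds/dtau, dt/dtau) = (-0.500000, 0.875000); Gamma_sss = -0.724138, Gamma_sst = 0.000000, Gamma_stt = 0.000000, Gamma_tss = 0.000000, Gamma_tst = 0.000000, Gamma_ttt = 0.000000; k1 = (-0.500000, 0.875000, 0.181034, 0.000000)
  k2: at (s, t) = (-1.050000, -0.662500), (ds/dtau, dt/dtau) = (-0.481897, 0.875000); Gamma_sss = -0.703163, Gamma_sst = 0.000000, Gamma_stt = 0.000000, Gamma_tss = 0.000000, Gamma_tst = 0.000000, Gamma_ttt = 0.000000; k2 = (-0.481897, 0.875000, 0.163291, 0.000000)
  k3: at (s, t) = (-1.048190, -0.662500), (ds/dtau, dt/dtau) = (-0.483671, 0.875000); Gamma_sss = -0.703907, Gamma_sst = 0.000000, Gamma_stt = 0.000000, Gamma_tss = 0.000000, Gamma_tst = 0.000000, Gamma_ttt = 0.000000; k3 = (-0.483671, 0.875000, 0.164670, 0.000000)
  k4: at (s, t) = (-1.096734, -0.575000), (ds/dtau, dt/dtau) = (-0.467066, 0.875000); Gamma_sss = -0.684332, Gamma_sst = 0.000000, Gamma_stt = 0.000000, Gamma_tss = 0.000000, Gamma_tst = 0.000000, Gamma_ttt = 0.000000; k4 = (-0.467066, 0.875000, 0.149287, 0.000000)
  Y <- Y + (h/6)(k1 + 2k2 + 2k3 + k4): s = -1.0966, t = -0.5750, ds/dtau = -0.4671, dt/dtau = 0.8750
step 2:
  k1: at (s, t) = (-1.096607, -0.575000), (ds/dtau, dt/dtau) = (-0.467125, 0.875000); Gamma_sss = -0.684382, Gamma_sst = 0.000000, Gamma_stt = 0.000000, Gamma_tss = 0.000000, Gamma_tst = 0.000000, Gamma_ttt = 0.000000; k1 = (-0.467125, 0.875000, 0.149336, 0.000000)
  k2: at (s, t) = (-1.143319, -0.487500), (ds/dtau, dt/dtau) = (-0.452192, 0.875000); Gamma_sss = -0.666299, Gamma_sst = 0.000000, Gamma_stt = 0.000000, Gamma_tss = 0.000000, Gamma_tst = 0.000000, Gamma_ttt = 0.000000; k2 = (-0.452192, 0.875000, 0.136243, 0.000000)
  k3: at (s, t) = (-1.141826, -0.487500), (ds/dtau, dt/dtau) = (-0.453501, 0.875000); Gamma_sss = -0.666866, Gamma_sst = 0.000000, Gamma_stt = 0.000000, Gamma_tss = 0.000000, Gamma_tst = 0.000000, Gamma_ttt = 0.000000; k3 = (-0.453501, 0.875000, 0.137150, 0.000000)
  k4: at (s, t) = (-1.187307, -0.400000), (ds/dtau, dt/dtau) = (-0.439695, 0.875000); Gamma_sss = -0.649935, Gamma_sst = 0.000000, Gamma_stt = 0.000000, Gamma_tss = 0.000000, Gamma_tst = 0.000000, Gamma_ttt = 0.000000; k4 = (-0.439695, 0.875000, 0.125653, 0.000000)
  Y <- Y + (h/6)(k1 + 2k2 + 2k3 + k4): s = -1.1872, t = -0.4000, ds/dtau = -0.4397, dt/dtau = 0.8750
step 3:
  k1: at (s, t) = (-1.187214, -0.400000), (ds/dtau, dt/dtau) = (-0.439733, 0.875000); Gamma_sss = -0.649969, Gamma_sst = 0.000000, Gamma_stt = 0.000000, Gamma_tss = 0.000000, Gamma_tst = 0.000000, Gamma_ttt = 0.000000; k1 = (-0.439733, 0.875000, 0.125681, 0.000000)
  k2: at (s, t) = (-1.231187, -0.312500), (ds/dtau, dt/dtau) = (-0.427165, 0.875000); Gamma_sss = -0.634236, Gamma_sst = 0.000000, Gamma_stt = 0.000000, Gamma_tss = 0.000000, Gamma_tst = 0.000000, Gamma_ttt = 0.000000; k2 = (-0.427165, 0.875000, 0.115729, 0.000000)
  k3: at (s, t) = (-1.229930, -0.312500), (ds/dtau, dt/dtau) = (-0.428160, 0.875000); Gamma_sss = -0.634678, Gamma_sst = 0.000000, Gamma_stt = 0.000000, Gamma_tss = 0.000000, Gamma_tst = 0.000000, Gamma_ttt = 0.000000; k3 = (-0.428160, 0.875000, 0.116350, 0.000000)
  k4: at (s, t) = (-1.272845, -0.225000), (ds/dtau, dt/dtau) = (-0.416463, 0.875000); Gamma_sss = -0.619893, Gamma_sst = 0.000000, Gamma_stt = 0.000000, Gamma_tss = 0.000000, Gamma_tst = 0.000000, Gamma_ttt = 0.000000; k4 = (-0.416463, 0.875000, 0.107515, 0.000000)
  Y <- Y + (h/6)(k1 + 2k2 + 2k3 + k4): s = -1.2728, t = -0.2250, ds/dtau = -0.4165, dt/dtau = 0.8750

Answer: s = -1.2728, t = -0.2250, ds/dtau = -0.4165, dt/dtau = 0.8750


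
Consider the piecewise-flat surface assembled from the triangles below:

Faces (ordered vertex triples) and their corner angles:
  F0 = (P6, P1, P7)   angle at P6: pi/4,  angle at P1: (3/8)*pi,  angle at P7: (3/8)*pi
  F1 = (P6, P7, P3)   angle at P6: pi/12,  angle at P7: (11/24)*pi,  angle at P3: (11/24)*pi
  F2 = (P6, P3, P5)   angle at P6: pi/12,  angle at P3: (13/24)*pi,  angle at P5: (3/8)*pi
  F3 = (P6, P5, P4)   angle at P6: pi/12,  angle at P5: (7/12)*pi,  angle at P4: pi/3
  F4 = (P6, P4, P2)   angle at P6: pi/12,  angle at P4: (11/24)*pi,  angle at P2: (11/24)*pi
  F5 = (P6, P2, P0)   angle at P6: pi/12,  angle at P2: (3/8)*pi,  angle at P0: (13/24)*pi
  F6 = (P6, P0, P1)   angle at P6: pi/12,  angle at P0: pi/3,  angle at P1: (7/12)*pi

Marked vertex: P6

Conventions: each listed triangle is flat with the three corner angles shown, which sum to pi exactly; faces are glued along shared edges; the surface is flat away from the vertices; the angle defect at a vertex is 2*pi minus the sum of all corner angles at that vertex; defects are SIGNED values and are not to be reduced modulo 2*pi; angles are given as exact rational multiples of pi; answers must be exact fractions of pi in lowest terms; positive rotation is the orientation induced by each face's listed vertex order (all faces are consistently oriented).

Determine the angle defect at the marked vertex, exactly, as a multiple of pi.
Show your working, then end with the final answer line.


Sum of corner angles at P6: (3/4)*pi
defect = 2*pi - (3/4)*pi

Answer: defect(P6) = (5/4)*pi


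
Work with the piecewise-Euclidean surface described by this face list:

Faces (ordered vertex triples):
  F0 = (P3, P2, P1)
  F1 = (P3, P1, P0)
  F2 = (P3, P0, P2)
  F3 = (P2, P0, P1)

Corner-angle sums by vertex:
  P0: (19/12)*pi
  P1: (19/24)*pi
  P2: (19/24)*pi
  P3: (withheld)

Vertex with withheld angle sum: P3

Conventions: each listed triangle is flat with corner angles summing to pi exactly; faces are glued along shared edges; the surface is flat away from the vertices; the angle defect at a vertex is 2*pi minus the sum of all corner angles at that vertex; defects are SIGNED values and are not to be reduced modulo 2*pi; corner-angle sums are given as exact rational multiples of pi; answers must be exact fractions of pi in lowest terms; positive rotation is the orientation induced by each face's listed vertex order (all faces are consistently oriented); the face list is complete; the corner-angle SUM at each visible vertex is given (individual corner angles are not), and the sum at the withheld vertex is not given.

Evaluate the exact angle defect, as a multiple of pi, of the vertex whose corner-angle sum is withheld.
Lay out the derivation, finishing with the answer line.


V = 4, E = 6, F = 4; chi = V - E + F = 2
Gauss-Bonnet: total defect = 2*pi*chi = 4*pi; visible defects sum to (17/6)*pi

Answer: defect(P3) = (7/6)*pi


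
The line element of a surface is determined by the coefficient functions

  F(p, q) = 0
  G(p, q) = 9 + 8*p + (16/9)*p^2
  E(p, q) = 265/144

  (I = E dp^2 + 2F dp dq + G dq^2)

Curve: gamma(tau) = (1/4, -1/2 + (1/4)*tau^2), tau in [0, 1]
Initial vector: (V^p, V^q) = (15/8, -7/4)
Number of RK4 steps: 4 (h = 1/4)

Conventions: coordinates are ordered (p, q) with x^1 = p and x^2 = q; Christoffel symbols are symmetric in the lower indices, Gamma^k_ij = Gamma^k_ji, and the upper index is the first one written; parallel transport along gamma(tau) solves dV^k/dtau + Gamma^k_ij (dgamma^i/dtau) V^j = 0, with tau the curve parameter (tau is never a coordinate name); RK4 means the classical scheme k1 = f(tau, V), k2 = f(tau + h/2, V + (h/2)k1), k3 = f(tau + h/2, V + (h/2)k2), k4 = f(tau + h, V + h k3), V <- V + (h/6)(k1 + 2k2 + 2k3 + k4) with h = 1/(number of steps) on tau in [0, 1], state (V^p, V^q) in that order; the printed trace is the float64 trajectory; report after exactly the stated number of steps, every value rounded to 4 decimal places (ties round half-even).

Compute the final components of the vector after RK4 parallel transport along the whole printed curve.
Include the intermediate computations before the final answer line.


gamma'(tau) = (0, (1/2)*tau); f(tau, V)^k = -Gamma^k_ij(gamma(tau)) gamma'^i(tau) V^j; h = 1/4; intermediate values shown to 6 dp
curve data and Christoffel symbols at the stage parameters:
  tau = 0.000000: gamma = (0.250000, -0.500000), gamma' = (0.000000, 0.000000); Gamma_ppp = 0.000000, Gamma_ppq = 0.000000, Gamma_pqq = -2.415094, Gamma_qpp = 0.000000, Gamma_qpq = 0.400000, Gamma_qqq = 0.000000
  tau = 0.125000: gamma = (0.250000, -0.496094), gamma' = (0.000000, 0.062500); Gamma_ppp = 0.000000, Gamma_ppq = 0.000000, Gamma_pqq = -2.415094, Gamma_qpp = 0.000000, Gamma_qpq = 0.400000, Gamma_qqq = 0.000000
  tau = 0.250000: gamma = (0.250000, -0.484375), gamma' = (0.000000, 0.125000); Gamma_ppp = 0.000000, Gamma_ppq = 0.000000, Gamma_pqq = -2.415094, Gamma_qpp = 0.000000, Gamma_qpq = 0.400000, Gamma_qqq = 0.000000
  tau = 0.375000: gamma = (0.250000, -0.464844), gamma' = (0.000000, 0.187500); Gamma_ppp = 0.000000, Gamma_ppq = 0.000000, Gamma_pqq = -2.415094, Gamma_qpp = 0.000000, Gamma_qpq = 0.400000, Gamma_qqq = 0.000000
  tau = 0.500000: gamma = (0.250000, -0.437500), gamma' = (0.000000, 0.250000); Gamma_ppp = 0.000000, Gamma_ppq = 0.000000, Gamma_pqq = -2.415094, Gamma_qpp = 0.000000, Gamma_qpq = 0.400000, Gamma_qqq = 0.000000
  tau = 0.625000: gamma = (0.250000, -0.402344), gamma' = (0.000000, 0.312500); Gamma_ppp = 0.000000, Gamma_ppq = 0.000000, Gamma_pqq = -2.415094, Gamma_qpp = 0.000000, Gamma_qpq = 0.400000, Gamma_qqq = 0.000000
  tau = 0.750000: gamma = (0.250000, -0.359375), gamma' = (0.000000, 0.375000); Gamma_ppp = 0.000000, Gamma_ppq = 0.000000, Gamma_pqq = -2.415094, Gamma_qpp = 0.000000, Gamma_qpq = 0.400000, Gamma_qqq = 0.000000
  tau = 0.875000: gamma = (0.250000, -0.308594), gamma' = (0.000000, 0.437500); Gamma_ppp = 0.000000, Gamma_ppq = 0.000000, Gamma_pqq = -2.415094, Gamma_qpp = 0.000000, Gamma_qpq = 0.400000, Gamma_qqq = 0.000000
  tau = 1.000000: gamma = (0.250000, -0.250000), gamma' = (0.000000, 0.500000); Gamma_ppp = 0.000000, Gamma_ppq = 0.000000, Gamma_pqq = -2.415094, Gamma_qpp = 0.000000, Gamma_qpq = 0.400000, Gamma_qqq = 0.000000
step 0: V^p = 1.8750, V^q = -1.7500
step 1: k1 = (0.000000, 0.000000), k2 = (-0.264151, -0.046875), k3 = (-0.265035, -0.046050), k4 = (-0.531777, -0.090437); V <- V + (h/6)(k1 + 2k2 + 2k3 + k4): V^p = 1.8087, V^q = -1.7615
step 2: k1 = (-0.531777, -0.090437), k2 = (-0.802785, -0.130670), k3 = (-0.805062, -0.128130), k4 = (-1.082895, -0.160748); V <- V + (h/6)(k1 + 2k2 + 2k3 + k4): V^p = 1.6075, V^q = -1.7935
step 3: k1 = (-1.082895, -0.160748), k2 = (-1.368783, -0.184015), k3 = (-1.370978, -0.179548), k4 = (-1.664995, -0.189710); V <- V + (h/6)(k1 + 2k2 + 2k3 + k4): V^p = 1.2647, V^q = -1.8384
step 4: k1 = (-1.665006, -0.189700), k2 = (-1.967562, -0.184895), k3 = (-1.966927, -0.178277), k4 = (-2.273827, -0.154588); V <- V + (h/6)(k1 + 2k2 + 2k3 + k4): V^p = 0.7727, V^q = -1.8831

Answer: V^p = 0.7727, V^q = -1.8831


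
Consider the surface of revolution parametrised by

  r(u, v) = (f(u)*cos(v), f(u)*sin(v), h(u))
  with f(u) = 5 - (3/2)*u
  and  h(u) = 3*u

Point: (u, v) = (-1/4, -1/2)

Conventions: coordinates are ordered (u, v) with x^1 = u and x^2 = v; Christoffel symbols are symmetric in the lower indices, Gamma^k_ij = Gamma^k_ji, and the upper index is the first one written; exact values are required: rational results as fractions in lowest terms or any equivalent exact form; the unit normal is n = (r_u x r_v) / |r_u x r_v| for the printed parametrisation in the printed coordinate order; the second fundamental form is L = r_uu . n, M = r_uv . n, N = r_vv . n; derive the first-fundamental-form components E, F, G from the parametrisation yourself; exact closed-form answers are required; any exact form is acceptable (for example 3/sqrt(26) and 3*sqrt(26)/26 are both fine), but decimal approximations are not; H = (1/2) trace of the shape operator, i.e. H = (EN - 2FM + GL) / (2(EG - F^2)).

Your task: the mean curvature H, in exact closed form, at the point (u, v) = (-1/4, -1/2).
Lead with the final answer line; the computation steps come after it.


Answer: H = 8*sqrt(5)/215

f = 43/8, f' = -3/2, f'' = 0, h' = 3, h'' = 0
E = 45/4, F = 0, G = 1849/64; answer radicand W^2 = 45/4
unnormalised second-form numerators: l = 0, m = 0, n = 129/8; L = l/sqrt(45/4), and similarly M = m/sqrt(W^2), N = n/sqrt(W^2)
H = (E*n - 2*F*m + G*l) / (2*(EG - F^2)*sqrt(W^2)); E*n - 2*F*m + G*l = 5805/32, EG - F^2 = 83205/256, so H = (12/43)/sqrt(45/4)


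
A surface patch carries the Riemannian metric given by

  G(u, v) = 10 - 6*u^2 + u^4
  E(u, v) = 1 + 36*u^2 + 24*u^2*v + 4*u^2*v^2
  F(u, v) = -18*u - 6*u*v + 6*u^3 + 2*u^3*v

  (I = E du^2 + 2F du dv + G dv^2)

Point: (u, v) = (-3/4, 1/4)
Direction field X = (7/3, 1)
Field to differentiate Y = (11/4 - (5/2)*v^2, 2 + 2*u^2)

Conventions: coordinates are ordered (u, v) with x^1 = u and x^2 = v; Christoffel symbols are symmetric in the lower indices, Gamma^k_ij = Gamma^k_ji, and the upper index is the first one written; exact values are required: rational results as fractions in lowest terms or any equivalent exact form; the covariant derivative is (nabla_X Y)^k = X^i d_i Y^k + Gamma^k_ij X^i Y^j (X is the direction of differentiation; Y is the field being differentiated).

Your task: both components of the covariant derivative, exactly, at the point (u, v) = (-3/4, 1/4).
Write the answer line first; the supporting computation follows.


Answer: (nabla_X Y)^u = -161661/31444, (nabla_X Y)^v = -140643/15722

E = 1585/64, F = 1521/128, G = 1777/256 at the point
E_u = -507/8, E_v = 117/8, F_u = -273/32, F_v = 117/32, G_u = 117/16, G_v = 0
EG - F^2 = 7861/256;  g^inv = (256/7861) * [[1777/256, -1521/128], [-1521/128, 1585/64]]
first-kind symbols [ij,l] = (1/2)(d_i g_jl + d_j g_il - d_l g_ij): [uu,u] = E_u/2 = -507/16, [uu,v] = F_u - E_v/2 = -507/32, [uv,u] = E_v/2 = 117/16, [uv,v] = G_u/2 = 117/32, [vv,u] = F_v - G_u/2 = 0, [vv,v] = G_v/2 = 0
Gamma^u_ij = (G*[ij,u] - F*[ij,v])/(EG - F^2), Gamma^v_ij = (E*[ij,v] - F*[ij,u])/(EG - F^2)
Gamma_uuu = -8112/7861, Gamma_uuv = 1872/7861, Gamma_uvv = 0, Gamma_vuu = -4056/7861, Gamma_vuv = 936/7861, Gamma_vvv = 0
X = (7/3, 1), Y = (83/32, 25/8) at the point


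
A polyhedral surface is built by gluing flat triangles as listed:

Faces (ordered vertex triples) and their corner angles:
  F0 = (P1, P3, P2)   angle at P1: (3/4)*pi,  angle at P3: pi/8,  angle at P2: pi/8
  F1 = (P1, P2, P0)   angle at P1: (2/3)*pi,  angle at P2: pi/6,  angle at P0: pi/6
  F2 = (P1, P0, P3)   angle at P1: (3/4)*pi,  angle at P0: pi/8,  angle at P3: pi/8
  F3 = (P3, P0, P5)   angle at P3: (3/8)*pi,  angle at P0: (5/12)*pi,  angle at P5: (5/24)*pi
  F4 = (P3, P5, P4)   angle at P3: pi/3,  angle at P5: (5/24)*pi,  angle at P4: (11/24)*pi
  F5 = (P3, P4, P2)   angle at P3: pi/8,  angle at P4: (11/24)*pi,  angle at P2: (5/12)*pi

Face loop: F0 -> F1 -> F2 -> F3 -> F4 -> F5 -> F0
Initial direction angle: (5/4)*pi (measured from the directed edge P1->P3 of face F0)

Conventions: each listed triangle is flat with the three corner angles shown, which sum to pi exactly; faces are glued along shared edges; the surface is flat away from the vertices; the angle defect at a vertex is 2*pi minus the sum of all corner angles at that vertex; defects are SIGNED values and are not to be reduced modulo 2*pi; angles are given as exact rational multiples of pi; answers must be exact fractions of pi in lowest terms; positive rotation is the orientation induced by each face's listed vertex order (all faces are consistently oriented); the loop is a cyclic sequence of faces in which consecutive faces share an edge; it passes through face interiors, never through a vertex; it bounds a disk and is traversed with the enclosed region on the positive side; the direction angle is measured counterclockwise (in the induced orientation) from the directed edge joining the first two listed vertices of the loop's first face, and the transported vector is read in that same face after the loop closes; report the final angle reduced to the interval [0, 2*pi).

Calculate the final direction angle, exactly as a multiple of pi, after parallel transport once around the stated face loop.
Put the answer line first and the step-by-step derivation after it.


Answer: final direction angle = 0

enclosed vertex P1: corner angles sum to (13/6)*pi, defect = 2*pi - (13/6)*pi = -pi/6
enclosed vertex P3: corner angles sum to (13/12)*pi, defect = 2*pi - (13/12)*pi = (11/12)*pi
transport around the loop rotates by the sum of enclosed defects; add to the initial angle mod 2*pi
final angle = (5/4)*pi + (3/4)*pi = 0 (mod 2*pi)


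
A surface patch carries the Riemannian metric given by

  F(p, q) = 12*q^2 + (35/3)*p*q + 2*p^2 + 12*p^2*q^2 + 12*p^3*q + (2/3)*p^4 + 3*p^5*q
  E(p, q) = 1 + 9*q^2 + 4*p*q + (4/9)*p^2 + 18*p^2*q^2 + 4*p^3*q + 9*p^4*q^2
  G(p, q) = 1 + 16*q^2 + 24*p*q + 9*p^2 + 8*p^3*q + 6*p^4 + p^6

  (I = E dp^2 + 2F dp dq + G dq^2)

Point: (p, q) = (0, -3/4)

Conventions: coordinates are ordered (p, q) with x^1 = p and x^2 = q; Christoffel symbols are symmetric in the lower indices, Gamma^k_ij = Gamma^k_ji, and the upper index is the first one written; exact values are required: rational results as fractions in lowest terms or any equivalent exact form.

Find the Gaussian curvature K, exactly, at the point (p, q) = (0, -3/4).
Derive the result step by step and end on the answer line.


E = 97/16, F = 27/4, G = 10, EG - F^2 = 241/16 at the point
E_p = -3, E_q = -27/2, F_p = -35/4, F_q = -18, G_p = -18, G_q = -24
E_qq = 18, F_pq = 35/3, G_pp = 18
Brioschi: K = (det M1 - det M2) / (EG - F^2)^2 with the standard first/second-derivative matrices M1, M2.
M1 = [[-E_qq/2 + F_pq - G_pp/2, E_p/2, F_p - E_q/2], [F_q - G_p/2, E, F], [G_q/2, F, G]] = [[-19/3, -3/2, -2], [-9, 97/16, 27/4], [-12, 27/4, 10]]; det M1 = -6379/48
M2 = [[0, E_q/2, G_p/2], [E_q/2, E, F], [G_p/2, F, G]] = [[0, -27/4, -9], [-27/4, 97/16, 27/4], [-9, 27/4, 10]]; det M2 = -2025/16
det M1 - det M2 = -19/3; K = -19/3 / (241/16)^2 = -4864/174243

Answer: K = -4864/174243


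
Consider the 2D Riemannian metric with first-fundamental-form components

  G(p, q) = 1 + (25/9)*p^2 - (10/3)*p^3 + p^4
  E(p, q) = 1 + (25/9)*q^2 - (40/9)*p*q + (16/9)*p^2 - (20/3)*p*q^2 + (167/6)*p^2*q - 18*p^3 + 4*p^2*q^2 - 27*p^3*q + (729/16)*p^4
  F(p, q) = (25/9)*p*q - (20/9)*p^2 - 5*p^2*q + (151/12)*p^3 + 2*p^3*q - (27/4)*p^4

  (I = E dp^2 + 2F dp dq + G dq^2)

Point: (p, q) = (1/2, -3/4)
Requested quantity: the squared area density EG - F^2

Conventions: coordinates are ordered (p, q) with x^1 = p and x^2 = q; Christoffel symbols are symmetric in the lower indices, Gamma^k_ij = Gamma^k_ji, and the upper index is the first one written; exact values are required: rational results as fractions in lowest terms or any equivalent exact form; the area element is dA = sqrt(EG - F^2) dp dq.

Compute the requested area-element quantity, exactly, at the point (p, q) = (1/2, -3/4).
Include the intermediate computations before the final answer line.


E = 2929/2304, F = 175/576, G = 193/144; EG - F^2 = 3713/2304

Answer: EG - F^2 = 3713/2304


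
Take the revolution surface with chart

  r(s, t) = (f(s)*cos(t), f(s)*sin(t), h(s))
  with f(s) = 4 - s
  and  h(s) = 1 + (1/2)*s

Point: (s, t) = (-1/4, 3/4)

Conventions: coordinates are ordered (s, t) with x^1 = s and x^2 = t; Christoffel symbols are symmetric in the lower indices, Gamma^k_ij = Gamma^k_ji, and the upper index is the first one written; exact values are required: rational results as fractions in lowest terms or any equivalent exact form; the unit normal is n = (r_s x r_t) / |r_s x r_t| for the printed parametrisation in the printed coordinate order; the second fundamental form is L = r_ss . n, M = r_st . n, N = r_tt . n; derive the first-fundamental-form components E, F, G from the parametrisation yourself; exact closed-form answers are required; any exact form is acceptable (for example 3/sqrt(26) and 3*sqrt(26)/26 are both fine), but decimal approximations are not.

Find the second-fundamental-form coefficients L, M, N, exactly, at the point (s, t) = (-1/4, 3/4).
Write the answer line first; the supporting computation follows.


Answer: L = 0, M = 0, N = 17*sqrt(5)/20

f = 17/4, f' = -1, f'' = 0, h' = 1/2, h'' = 0
E = 5/4, F = 0, G = 289/16; answer radicand W^2 = 5/4
unnormalised second-form numerators: l = 0, m = 0, n = 17/8; L = l/sqrt(5/4), and similarly M = m/sqrt(W^2), N = n/sqrt(W^2)


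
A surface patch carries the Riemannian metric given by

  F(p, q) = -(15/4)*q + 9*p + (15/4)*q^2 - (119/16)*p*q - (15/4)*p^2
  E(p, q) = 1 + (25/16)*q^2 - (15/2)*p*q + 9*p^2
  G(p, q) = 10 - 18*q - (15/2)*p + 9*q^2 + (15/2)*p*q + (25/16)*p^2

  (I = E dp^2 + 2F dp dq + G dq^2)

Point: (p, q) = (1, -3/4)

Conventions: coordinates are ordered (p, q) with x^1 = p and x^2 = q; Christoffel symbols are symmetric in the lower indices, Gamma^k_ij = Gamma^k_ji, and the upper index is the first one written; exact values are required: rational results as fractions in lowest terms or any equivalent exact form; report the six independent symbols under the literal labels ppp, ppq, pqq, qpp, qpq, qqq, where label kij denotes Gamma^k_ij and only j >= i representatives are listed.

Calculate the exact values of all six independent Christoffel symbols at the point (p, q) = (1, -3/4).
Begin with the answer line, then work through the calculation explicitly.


Answer: Gamma_ppp = 3024/8321, Gamma_ppq = -1260/8321, Gamma_pqq = -3024/8321, Gamma_qpp = 3072/8321, Gamma_qpq = -1280/8321, Gamma_qqq = -3072/8321

E = 4225/256, F = 63/4, G = 17 at the point
E_p = 189/8, E_q = -315/32, F_p = 453/64, F_q = -269/16, G_p = -10, G_q = -24
EG - F^2 = 8321/256;  g^inv = (256/8321) * [[17, -63/4], [-63/4, 4225/256]]
first-kind symbols [ij,l] = (1/2)(d_i g_jl + d_j g_il - d_l g_ij): [pp,p] = E_p/2 = 189/16, [pp,q] = F_p - E_q/2 = 12, [pq,p] = E_q/2 = -315/64, [pq,q] = G_p/2 = -5, [qq,p] = F_q - G_p/2 = -189/16, [qq,q] = G_q/2 = -12
Gamma^p_ij = (G*[ij,p] - F*[ij,q])/(EG - F^2), Gamma^q_ij = (E*[ij,q] - F*[ij,p])/(EG - F^2)


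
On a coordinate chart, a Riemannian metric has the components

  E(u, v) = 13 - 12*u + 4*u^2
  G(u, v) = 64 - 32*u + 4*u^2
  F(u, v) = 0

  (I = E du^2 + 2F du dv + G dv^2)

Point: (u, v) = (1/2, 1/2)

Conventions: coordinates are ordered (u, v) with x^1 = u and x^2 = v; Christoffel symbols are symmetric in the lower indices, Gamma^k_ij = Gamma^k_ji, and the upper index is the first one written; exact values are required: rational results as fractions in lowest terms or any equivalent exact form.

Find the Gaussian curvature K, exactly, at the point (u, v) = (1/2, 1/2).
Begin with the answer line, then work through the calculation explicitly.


Answer: K = 1/56

E = 8, F = 0, G = 49, EG - F^2 = 392 at the point
E_u = -8, E_v = 0, F_u = 0, F_v = 0, G_u = -28, G_v = 0
E_vv = 0, F_uv = 0, G_uu = 8
K follows from Brioschi's formula, (det M1 - det M2)/(EG - F^2)^2.
M1 = [[-E_vv/2 + F_uv - G_uu/2, E_u/2, F_u - E_v/2], [F_v - G_u/2, E, F], [G_v/2, F, G]] = [[-4, -4, 0], [14, 8, 0], [0, 0, 49]]; det M1 = 1176
M2 = [[0, E_v/2, G_u/2], [E_v/2, E, F], [G_u/2, F, G]] = [[0, 0, -14], [0, 8, 0], [-14, 0, 49]]; det M2 = -1568
det M1 - det M2 = 2744; K = 2744 / (392)^2 = 1/56


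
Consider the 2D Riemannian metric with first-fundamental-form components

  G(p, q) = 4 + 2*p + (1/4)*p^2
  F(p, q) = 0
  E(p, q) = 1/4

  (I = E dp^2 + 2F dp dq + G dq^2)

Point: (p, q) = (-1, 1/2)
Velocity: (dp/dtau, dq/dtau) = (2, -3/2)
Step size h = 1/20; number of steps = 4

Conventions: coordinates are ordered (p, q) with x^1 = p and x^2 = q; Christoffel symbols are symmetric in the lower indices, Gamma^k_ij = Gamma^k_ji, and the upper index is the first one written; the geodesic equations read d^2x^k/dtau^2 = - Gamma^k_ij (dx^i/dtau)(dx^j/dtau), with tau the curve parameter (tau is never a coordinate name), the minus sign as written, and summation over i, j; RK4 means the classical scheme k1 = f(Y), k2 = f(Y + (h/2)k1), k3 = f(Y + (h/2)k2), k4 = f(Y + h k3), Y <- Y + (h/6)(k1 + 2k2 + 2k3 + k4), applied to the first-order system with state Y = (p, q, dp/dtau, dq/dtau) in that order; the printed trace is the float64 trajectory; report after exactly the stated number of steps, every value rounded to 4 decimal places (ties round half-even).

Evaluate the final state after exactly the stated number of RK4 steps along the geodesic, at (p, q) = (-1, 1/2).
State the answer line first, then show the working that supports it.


Answer: p = -0.4829, q = 0.2412, dp/dtau = 3.0849, dq/dtau = -1.0913

f(Y) = (dp/dtau, dq/dtau, -Gamma^p_ij Y'^i Y'^j, -Gamma^q_ij Y'^i Y'^j) with the Gammas evaluated at the stage position; h = 0.050000; intermediate values shown to 6 dp
step 0: p = -1.0000, q = 0.5000, dp/dtau = 2.0000, dq/dtau = -1.5000
step 1:
  k1: at (p, q) = (-1.000000, 0.500000), (dp/dtau, dq/dtau) = (2.000000, -1.500000); Gamma_ppp = 0.000000, Gamma_ppq = 0.000000, Gamma_pqq = -3.000000, Gamma_qpp = 0.000000, Gamma_qpq = 0.333333, Gamma_qqq = 0.000000; k1 = (2.000000, -1.500000, 6.750000, 2.000000)
  k2: at (p, q) = (-0.950000, 0.462500), (dp/dtau, dq/dtau) = (2.168750, -1.450000); Gamma_ppp = 0.000000, Gamma_ppq = 0.000000, Gamma_pqq = -3.050000, Gamma_qpp = 0.000000, Gamma_qpq = 0.327869, Gamma_qqq = 0.000000; k2 = (2.168750, -1.450000, 6.412625, 2.062090)
  k3: at (p, q) = (-0.945781, 0.463750), (dp/dtau, dq/dtau) = (2.160316, -1.448448); Gamma_ppp = 0.000000, Gamma_ppq = 0.000000, Gamma_pqq = -3.054219, Gamma_qpp = 0.000000, Gamma_qpq = 0.327416, Gamma_qqq = 0.000000; k3 = (2.160316, -1.448448, 6.407754, 2.049037)
  k4: at (p, q) = (-0.891984, 0.427578), (dp/dtau, dq/dtau) = (2.320388, -1.397548); Gamma_ppp = 0.000000, Gamma_ppq = 0.000000, Gamma_pqq = -3.108016, Gamma_qpp = 0.000000, Gamma_qpq = 0.321749, Gamma_qqq = 0.000000; k4 = (2.320388, -1.397548, 6.070392, 2.086768)
  Y <- Y + (h/6)(k1 + 2k2 + 2k3 + k4): p = -0.8918, q = 0.4275, dp/dtau = 2.3205, dq/dtau = -1.3974
step 2:
  k1: at (p, q) = (-0.891846, 0.427546), (dp/dtau, dq/dtau) = (2.320510, -1.397425); Gamma_ppp = 0.000000, Gamma_ppq = 0.000000, Gamma_pqq = -3.108154, Gamma_qpp = 0.000000, Gamma_qpq = 0.321734, Gamma_qqq = 0.000000; k1 = (2.320510, -1.397425, 6.069592, 2.086600)
  k2: at (p, q) = (-0.833833, 0.392611), (dp/dtau, dq/dtau) = (2.472249, -1.345260); Gamma_ppp = 0.000000, Gamma_ppq = 0.000000, Gamma_pqq = -3.166167, Gamma_qpp = 0.000000, Gamma_qpq = 0.315839, Gamma_qqq = 0.000000; k2 = (2.472249, -1.345260, 5.729888, 2.100848)
  k3: at (p, q) = (-0.830039, 0.393915), (dp/dtau, dq/dtau) = (2.463757, -1.344904); Gamma_ppp = 0.000000, Gamma_ppq = 0.000000, Gamma_pqq = -3.169961, Gamma_qpp = 0.000000, Gamma_qpq = 0.315461, Gamma_qqq = 0.000000; k3 = (2.463757, -1.344904, 5.733716, 2.090572)
  k4: at (p, q) = (-0.768658, 0.360301), (dp/dtau, dq/dtau) = (2.607195, -1.292896); Gamma_ppp = 0.000000, Gamma_ppq = 0.000000, Gamma_pqq = -3.231342, Gamma_qpp = 0.000000, Gamma_qpq = 0.309469, Gamma_qqq = 0.000000; k4 = (2.607195, -1.292896, 5.401449, 2.086336)
  Y <- Y + (h/6)(k1 + 2k2 + 2k3 + k4): p = -0.7685, q = 0.3603, dp/dtau = 2.6072, dq/dtau = -1.2928
step 3:
  k1: at (p, q) = (-0.768515, 0.360291), (dp/dtau, dq/dtau) = (2.607162, -1.292793); Gamma_ppp = 0.000000, Gamma_ppq = 0.000000, Gamma_pqq = -3.231485, Gamma_qpp = 0.000000, Gamma_qpq = 0.309455, Gamma_qqq = 0.000000; k1 = (2.607162, -1.292793, 5.400829, 2.086051)
  k2: at (p, q) = (-0.703336, 0.327971), (dp/dtau, dq/dtau) = (2.742182, -1.240642); Gamma_ppp = 0.000000, Gamma_ppq = 0.000000, Gamma_pqq = -3.296664, Gamma_qpp = 0.000000, Gamma_qpq = 0.303337, Gamma_qqq = 0.000000; k2 = (2.742182, -1.240642, 5.074202, 2.063945)
  k3: at (p, q) = (-0.699960, 0.329275), (dp/dtau, dq/dtau) = (2.734017, -1.241195); Gamma_ppp = 0.000000, Gamma_ppq = 0.000000, Gamma_pqq = -3.300040, Gamma_qpp = 0.000000, Gamma_qpq = 0.303027, Gamma_qqq = 0.000000; k3 = (2.734017, -1.241195, 5.083924, 2.056610)
  k4: at (p, q) = (-0.631814, 0.298231), (dp/dtau, dq/dtau) = (2.861358, -1.189963); Gamma_ppp = 0.000000, Gamma_ppq = 0.000000, Gamma_pqq = -3.368186, Gamma_qpp = 0.000000, Gamma_qpq = 0.296896, Gamma_qqq = 0.000000; k4 = (2.861358, -1.189963, 4.769391, 2.021806)
  Y <- Y + (h/6)(k1 + 2k2 + 2k3 + k4): p = -0.6317, q = 0.2982, dp/dtau = 2.8612, dq/dtau = -1.1899
step 4:
  k1: at (p, q) = (-0.631674, 0.298237), (dp/dtau, dq/dtau) = (2.861216, -1.189885); Gamma_ppp = 0.000000, Gamma_ppq = 0.000000, Gamma_pqq = -3.368326, Gamma_qpp = 0.000000, Gamma_qpq = 0.296883, Gamma_qqq = 0.000000; k1 = (2.861216, -1.189885, 4.768967, 2.021490)
  k2: at (p, q) = (-0.560143, 0.268490), (dp/dtau, dq/dtau) = (2.980440, -1.139348); Gamma_ppp = 0.000000, Gamma_ppq = 0.000000, Gamma_pqq = -3.439857, Gamma_qpp = 0.000000, Gamma_qpq = 0.290710, Gamma_qqq = 0.000000; k2 = (2.980440, -1.139348, 4.465326, 1.974360)
  k3: at (p, q) = (-0.557163, 0.269754), (dp/dtau, dq/dtau) = (2.972849, -1.140526); Gamma_ppp = 0.000000, Gamma_ppq = 0.000000, Gamma_pqq = -3.442837, Gamma_qpp = 0.000000, Gamma_qpq = 0.290458, Gamma_qqq = 0.000000; k3 = (2.972849, -1.140526, 4.478443, 1.969662)
  k4: at (p, q) = (-0.483031, 0.241211), (dp/dtau, dq/dtau) = (3.085138, -1.091402); Gamma_ppp = 0.000000, Gamma_ppq = 0.000000, Gamma_pqq = -3.516969, Gamma_qpp = 0.000000, Gamma_qpq = 0.284336, Gamma_qqq = 0.000000; k4 = (3.085138, -1.091402, 4.189268, 1.914789)
  Y <- Y + (h/6)(k1 + 2k2 + 2k3 + k4): p = -0.4829, q = 0.2412, dp/dtau = 3.0849, dq/dtau = -1.0913


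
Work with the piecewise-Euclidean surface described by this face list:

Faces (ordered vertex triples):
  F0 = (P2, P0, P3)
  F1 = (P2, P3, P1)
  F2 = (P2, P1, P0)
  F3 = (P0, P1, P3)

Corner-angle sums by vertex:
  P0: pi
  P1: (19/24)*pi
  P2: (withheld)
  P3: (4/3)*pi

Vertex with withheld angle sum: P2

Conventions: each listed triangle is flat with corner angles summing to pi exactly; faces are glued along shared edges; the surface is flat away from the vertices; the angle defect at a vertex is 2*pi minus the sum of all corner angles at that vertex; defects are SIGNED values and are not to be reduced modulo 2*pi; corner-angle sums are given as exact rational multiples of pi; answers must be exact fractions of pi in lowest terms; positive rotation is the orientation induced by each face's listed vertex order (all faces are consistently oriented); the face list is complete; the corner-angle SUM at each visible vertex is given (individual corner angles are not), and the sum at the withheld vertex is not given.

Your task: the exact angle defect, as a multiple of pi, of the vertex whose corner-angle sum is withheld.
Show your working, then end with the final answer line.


V = 4, E = 6, F = 4; chi = V - E + F = 2
Gauss-Bonnet: total defect = 2*pi*chi = 4*pi; visible defects sum to (23/8)*pi

Answer: defect(P2) = (9/8)*pi


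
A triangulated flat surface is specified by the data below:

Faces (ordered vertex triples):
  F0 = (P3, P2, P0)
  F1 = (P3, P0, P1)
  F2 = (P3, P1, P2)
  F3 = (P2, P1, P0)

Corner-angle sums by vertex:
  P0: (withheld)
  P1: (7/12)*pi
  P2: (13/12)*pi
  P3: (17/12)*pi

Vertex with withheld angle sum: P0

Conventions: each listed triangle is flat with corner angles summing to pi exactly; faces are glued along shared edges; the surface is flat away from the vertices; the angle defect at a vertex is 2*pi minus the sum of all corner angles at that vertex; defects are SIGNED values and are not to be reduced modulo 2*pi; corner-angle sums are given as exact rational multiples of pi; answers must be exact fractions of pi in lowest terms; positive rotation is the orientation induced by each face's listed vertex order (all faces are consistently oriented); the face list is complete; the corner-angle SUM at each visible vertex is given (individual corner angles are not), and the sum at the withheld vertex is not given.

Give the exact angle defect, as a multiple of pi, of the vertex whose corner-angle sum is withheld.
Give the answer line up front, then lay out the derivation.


Answer: defect(P0) = (13/12)*pi

V = 4, E = 6, F = 4; chi = V - E + F = 2
Gauss-Bonnet: total defect = 2*pi*chi = 4*pi; visible defects sum to (35/12)*pi


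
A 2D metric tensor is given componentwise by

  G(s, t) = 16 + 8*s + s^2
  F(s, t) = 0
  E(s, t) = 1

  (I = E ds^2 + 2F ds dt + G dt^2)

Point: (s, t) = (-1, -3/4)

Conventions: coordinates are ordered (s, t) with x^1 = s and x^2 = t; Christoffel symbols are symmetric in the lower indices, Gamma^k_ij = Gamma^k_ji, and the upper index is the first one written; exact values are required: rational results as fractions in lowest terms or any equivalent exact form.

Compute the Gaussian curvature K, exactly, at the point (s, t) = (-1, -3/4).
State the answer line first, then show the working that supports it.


Answer: K = 0

E = 1, F = 0, G = 9, EG - F^2 = 9 at the point
E_s = 0, E_t = 0, F_s = 0, F_t = 0, G_s = 6, G_t = 0
E_tt = 0, F_st = 0, G_ss = 2
Apply the Brioschi formula K = (det M1 - det M2)/(EG - F^2)^2 over the derivative matrices of E, F, G.
M1 = [[-E_tt/2 + F_st - G_ss/2, E_s/2, F_s - E_t/2], [F_t - G_s/2, E, F], [G_t/2, F, G]] = [[-1, 0, 0], [-3, 1, 0], [0, 0, 9]]; det M1 = -9
M2 = [[0, E_t/2, G_s/2], [E_t/2, E, F], [G_s/2, F, G]] = [[0, 0, 3], [0, 1, 0], [3, 0, 9]]; det M2 = -9
det M1 - det M2 = 0; K = 0 / (9)^2 = 0


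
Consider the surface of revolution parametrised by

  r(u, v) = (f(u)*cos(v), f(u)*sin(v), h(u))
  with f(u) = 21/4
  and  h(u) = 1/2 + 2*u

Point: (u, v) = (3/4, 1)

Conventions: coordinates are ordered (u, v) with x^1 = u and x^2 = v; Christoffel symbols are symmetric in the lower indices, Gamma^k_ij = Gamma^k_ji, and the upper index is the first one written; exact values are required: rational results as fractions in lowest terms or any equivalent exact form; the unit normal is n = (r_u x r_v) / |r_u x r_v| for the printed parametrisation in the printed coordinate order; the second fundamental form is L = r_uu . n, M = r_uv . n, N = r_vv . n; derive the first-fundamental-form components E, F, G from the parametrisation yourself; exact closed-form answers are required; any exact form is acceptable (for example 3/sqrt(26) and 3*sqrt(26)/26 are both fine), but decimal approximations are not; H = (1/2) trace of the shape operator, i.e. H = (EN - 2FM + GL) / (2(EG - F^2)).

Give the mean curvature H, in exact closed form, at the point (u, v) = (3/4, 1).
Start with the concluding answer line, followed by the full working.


Answer: H = 2/21

f = 21/4, f' = 0, f'' = 0, h' = 2, h'' = 0
E = 4, F = 0, G = 441/16; answer radicand W^2 = 4
unnormalised second-form numerators: l = 0, m = 0, n = 21/2; L = l/sqrt(4), and similarly M = m/sqrt(W^2), N = n/sqrt(W^2)
H = (E*n - 2*F*m + G*l) / (2*(EG - F^2)*sqrt(W^2)); E*n - 2*F*m + G*l = 42, EG - F^2 = 441/4, so H = (4/21)/sqrt(4)


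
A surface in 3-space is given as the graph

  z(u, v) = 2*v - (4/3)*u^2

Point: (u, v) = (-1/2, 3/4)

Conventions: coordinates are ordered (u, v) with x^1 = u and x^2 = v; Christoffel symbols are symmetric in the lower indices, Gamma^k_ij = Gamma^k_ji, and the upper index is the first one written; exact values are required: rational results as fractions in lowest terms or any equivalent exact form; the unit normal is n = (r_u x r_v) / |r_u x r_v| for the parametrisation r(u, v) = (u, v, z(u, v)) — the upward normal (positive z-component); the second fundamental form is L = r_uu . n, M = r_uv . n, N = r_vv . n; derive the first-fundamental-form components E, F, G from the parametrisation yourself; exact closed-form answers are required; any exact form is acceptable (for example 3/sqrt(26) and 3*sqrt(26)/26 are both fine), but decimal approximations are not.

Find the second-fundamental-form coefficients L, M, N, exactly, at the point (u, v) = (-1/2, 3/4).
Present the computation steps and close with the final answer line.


z_u = 4/3, z_v = 2, z_uu = -8/3, z_uv = 0, z_vv = 0
E = 25/9, F = 8/3, G = 5; answer radicand W^2 = 61/9
unnormalised second-form numerators: l = -8/3, m = 0, n = 0; L = l/sqrt(61/9), and similarly M = m/sqrt(W^2), N = n/sqrt(W^2)

Answer: L = -8*sqrt(61)/61, M = 0, N = 0


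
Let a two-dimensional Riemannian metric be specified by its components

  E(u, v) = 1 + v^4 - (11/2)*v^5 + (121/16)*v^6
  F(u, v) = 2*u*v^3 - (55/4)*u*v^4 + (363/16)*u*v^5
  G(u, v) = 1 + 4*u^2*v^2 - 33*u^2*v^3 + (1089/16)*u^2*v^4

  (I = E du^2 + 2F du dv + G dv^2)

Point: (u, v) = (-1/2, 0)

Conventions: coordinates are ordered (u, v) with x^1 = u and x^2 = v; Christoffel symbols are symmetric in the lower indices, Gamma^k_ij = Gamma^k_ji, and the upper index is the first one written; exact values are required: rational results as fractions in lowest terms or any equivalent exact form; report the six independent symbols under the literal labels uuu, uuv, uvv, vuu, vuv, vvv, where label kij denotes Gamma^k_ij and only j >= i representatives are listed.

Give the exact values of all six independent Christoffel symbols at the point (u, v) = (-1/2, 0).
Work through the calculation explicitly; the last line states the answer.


E = 1, F = 0, G = 1 at the point
E_u = 0, E_v = 0, F_u = 0, F_v = 0, G_u = 0, G_v = 0
EG - F^2 = 1;  g^inv = (1) * [[1, 0], [0, 1]]
first-kind symbols [ij,l] = (1/2)(d_i g_jl + d_j g_il - d_l g_ij): [uu,u] = E_u/2 = 0, [uu,v] = F_u - E_v/2 = 0, [uv,u] = E_v/2 = 0, [uv,v] = G_u/2 = 0, [vv,u] = F_v - G_u/2 = 0, [vv,v] = G_v/2 = 0
Gamma^u_ij = (G*[ij,u] - F*[ij,v])/(EG - F^2), Gamma^v_ij = (E*[ij,v] - F*[ij,u])/(EG - F^2)

Answer: Gamma_uuu = 0, Gamma_uuv = 0, Gamma_uvv = 0, Gamma_vuu = 0, Gamma_vuv = 0, Gamma_vvv = 0
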